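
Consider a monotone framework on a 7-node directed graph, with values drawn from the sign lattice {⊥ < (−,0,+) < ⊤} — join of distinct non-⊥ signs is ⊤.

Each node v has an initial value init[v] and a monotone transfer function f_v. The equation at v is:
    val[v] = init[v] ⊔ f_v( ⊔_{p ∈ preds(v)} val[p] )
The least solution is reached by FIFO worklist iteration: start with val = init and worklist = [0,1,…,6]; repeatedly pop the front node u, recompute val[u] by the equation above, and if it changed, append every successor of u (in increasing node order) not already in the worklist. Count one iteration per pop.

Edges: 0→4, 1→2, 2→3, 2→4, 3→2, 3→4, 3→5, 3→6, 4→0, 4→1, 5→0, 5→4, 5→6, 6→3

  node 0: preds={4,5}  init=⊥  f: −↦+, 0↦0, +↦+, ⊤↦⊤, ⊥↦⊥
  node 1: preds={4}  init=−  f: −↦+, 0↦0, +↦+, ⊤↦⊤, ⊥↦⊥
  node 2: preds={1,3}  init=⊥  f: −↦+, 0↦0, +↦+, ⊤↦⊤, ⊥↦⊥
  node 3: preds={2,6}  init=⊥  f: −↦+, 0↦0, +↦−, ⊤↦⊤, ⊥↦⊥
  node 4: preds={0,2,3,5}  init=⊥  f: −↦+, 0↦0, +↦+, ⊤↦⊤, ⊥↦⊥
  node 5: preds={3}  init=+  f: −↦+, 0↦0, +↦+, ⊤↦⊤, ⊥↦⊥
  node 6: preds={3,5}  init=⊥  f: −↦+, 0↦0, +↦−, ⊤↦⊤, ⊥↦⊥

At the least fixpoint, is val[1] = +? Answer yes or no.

Trace (18 dequeues):
  [1] u=0 | in + | out + | prev ⊥ | push {}
  [2] u=1 | in ⊥ | out − | ==
  [3] u=2 | in − | out + | prev ⊥ | push {}
  [4] u=3 | in + | out − | prev ⊥ | push {2}
  [5] u=4 | in ⊤ | out ⊤ | prev ⊥ | push {0,1}
  [6] u=5 | in − | out + | ==
  [7] u=6 | in ⊤ | out ⊤ | prev ⊥ | push {3}
  [8] u=2 | in − | out + | ==
  [9] u=0 | in ⊤ | out ⊤ | prev + | push {4}
  [10] u=1 | in ⊤ | out ⊤ | prev − | push {2}
  [11] u=3 | in ⊤ | out ⊤ | prev − | push {5,6}
  [12] u=4 | in ⊤ | out ⊤ | ==
  [13] u=2 | in ⊤ | out ⊤ | prev + | push {3,4}
  [14] u=5 | in ⊤ | out ⊤ | prev + | push {0}
  [15] u=6 | in ⊤ | out ⊤ | ==
  [16] u=3 | in ⊤ | out ⊤ | ==
  [17] u=4 | in ⊤ | out ⊤ | ==
  [18] u=0 | in ⊤ | out ⊤ | ==

Converged values:
  [0] ⊤
  [1] ⊤
  [2] ⊤
  [3] ⊤
  [4] ⊤
  [5] ⊤
  [6] ⊤

no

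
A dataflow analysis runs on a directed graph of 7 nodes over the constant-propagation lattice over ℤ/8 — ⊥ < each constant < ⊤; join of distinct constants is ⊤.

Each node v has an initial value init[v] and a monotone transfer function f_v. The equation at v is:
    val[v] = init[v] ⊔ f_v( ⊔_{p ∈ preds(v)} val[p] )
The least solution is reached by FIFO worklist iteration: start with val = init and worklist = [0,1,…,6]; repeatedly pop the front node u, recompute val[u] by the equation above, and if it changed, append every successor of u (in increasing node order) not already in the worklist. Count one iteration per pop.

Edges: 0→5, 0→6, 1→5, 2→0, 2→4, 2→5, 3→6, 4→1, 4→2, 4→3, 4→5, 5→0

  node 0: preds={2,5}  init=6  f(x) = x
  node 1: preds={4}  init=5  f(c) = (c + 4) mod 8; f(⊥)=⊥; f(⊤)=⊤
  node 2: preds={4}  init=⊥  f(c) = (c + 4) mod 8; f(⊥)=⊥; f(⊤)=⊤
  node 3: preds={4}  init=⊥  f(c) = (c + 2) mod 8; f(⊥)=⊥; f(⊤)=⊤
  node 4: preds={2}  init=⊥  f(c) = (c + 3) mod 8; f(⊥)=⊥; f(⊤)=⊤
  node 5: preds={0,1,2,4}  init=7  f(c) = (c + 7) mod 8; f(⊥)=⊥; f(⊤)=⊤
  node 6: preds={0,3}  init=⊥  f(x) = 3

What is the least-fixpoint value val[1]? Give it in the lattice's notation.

5

Worklist (8 pops):
  #1 pop 0: in=7 → ⊤ (was 6); enqueue []
  #2 pop 1: in=⊥ → 5 (no change)
  #3 pop 2: in=⊥ → ⊥ (no change)
  #4 pop 3: in=⊥ → ⊥ (no change)
  #5 pop 4: in=⊥ → ⊥ (no change)
  #6 pop 5: in=⊤ → ⊤ (was 7); enqueue [0]
  #7 pop 6: in=⊤ → 3 (was ⊥); enqueue []
  #8 pop 0: in=⊤ → ⊤ (no change)

Fixpoint:
  val[0] = ⊤
  val[1] = 5
  val[2] = ⊥
  val[3] = ⊥
  val[4] = ⊥
  val[5] = ⊤
  val[6] = 3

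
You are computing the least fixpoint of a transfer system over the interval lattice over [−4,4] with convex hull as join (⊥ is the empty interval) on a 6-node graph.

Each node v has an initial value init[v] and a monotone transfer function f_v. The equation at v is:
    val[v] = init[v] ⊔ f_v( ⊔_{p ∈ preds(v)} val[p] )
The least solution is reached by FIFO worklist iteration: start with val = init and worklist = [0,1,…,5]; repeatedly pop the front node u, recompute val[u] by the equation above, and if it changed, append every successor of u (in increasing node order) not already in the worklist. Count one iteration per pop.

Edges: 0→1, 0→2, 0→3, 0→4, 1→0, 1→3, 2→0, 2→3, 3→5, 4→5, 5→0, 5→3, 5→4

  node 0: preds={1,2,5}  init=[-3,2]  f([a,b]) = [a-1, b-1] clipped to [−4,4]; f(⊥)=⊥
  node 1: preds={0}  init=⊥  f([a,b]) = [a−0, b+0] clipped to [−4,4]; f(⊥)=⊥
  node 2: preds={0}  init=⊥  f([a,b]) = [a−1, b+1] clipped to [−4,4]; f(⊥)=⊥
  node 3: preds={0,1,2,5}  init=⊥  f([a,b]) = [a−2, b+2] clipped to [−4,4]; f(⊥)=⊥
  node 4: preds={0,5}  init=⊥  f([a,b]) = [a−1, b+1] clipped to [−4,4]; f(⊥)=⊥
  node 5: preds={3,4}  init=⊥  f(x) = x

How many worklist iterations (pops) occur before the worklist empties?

Worklist (14 pops):
  #1 pop 0: in=⊥ → [-3,2] (no change)
  #2 pop 1: in=[-3,2] → [-3,2] (was ⊥); enqueue [0]
  #3 pop 2: in=[-3,2] → [-4,3] (was ⊥); enqueue []
  #4 pop 3: in=[-4,3] → [-4,4] (was ⊥); enqueue []
  #5 pop 4: in=[-3,2] → [-4,3] (was ⊥); enqueue []
  #6 pop 5: in=[-4,4] → [-4,4] (was ⊥); enqueue [3,4]
  #7 pop 0: in=[-4,4] → [-4,3] (was [-3,2]); enqueue [1,2]
  #8 pop 3: in=[-4,4] → [-4,4] (no change)
  #9 pop 4: in=[-4,4] → [-4,4] (was [-4,3]); enqueue [5]
  #10 pop 1: in=[-4,3] → [-4,3] (was [-3,2]); enqueue [0,3]
  #11 pop 2: in=[-4,3] → [-4,4] (was [-4,3]); enqueue []
  #12 pop 5: in=[-4,4] → [-4,4] (no change)
  #13 pop 0: in=[-4,4] → [-4,3] (no change)
  #14 pop 3: in=[-4,4] → [-4,4] (no change)

Fixpoint:
  val[0] = [-4,3]
  val[1] = [-4,3]
  val[2] = [-4,4]
  val[3] = [-4,4]
  val[4] = [-4,4]
  val[5] = [-4,4]

14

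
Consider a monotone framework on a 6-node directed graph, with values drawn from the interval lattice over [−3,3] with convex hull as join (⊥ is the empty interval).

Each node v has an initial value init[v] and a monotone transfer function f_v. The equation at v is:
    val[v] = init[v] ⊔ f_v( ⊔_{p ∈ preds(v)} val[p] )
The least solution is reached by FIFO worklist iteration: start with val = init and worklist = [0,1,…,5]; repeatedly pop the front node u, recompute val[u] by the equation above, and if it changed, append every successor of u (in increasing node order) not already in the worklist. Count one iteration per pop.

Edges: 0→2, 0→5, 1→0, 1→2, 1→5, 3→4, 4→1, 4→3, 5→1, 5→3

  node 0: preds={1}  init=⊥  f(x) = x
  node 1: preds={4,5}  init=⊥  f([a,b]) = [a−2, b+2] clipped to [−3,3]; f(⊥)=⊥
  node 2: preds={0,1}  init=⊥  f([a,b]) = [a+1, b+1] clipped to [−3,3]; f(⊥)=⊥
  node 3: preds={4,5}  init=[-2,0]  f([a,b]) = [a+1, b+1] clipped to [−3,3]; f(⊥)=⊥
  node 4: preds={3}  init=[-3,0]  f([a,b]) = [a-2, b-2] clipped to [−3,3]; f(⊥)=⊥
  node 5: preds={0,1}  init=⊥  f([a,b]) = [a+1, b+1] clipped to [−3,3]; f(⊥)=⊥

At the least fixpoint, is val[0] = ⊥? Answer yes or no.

Worklist (17 pops):
  #1 pop 0: in=⊥ → ⊥ (no change)
  #2 pop 1: in=[-3,0] → [-3,2] (was ⊥); enqueue [0]
  #3 pop 2: in=[-3,2] → [-2,3] (was ⊥); enqueue []
  #4 pop 3: in=[-3,0] → [-2,1] (was [-2,0]); enqueue []
  #5 pop 4: in=[-2,1] → [-3,0] (no change)
  #6 pop 5: in=[-3,2] → [-2,3] (was ⊥); enqueue [1,3]
  #7 pop 0: in=[-3,2] → [-3,2] (was ⊥); enqueue [2,5]
  #8 pop 1: in=[-3,3] → [-3,3] (was [-3,2]); enqueue [0]
  #9 pop 3: in=[-3,3] → [-2,3] (was [-2,1]); enqueue [4]
  #10 pop 2: in=[-3,3] → [-2,3] (no change)
  #11 pop 5: in=[-3,3] → [-2,3] (no change)
  #12 pop 0: in=[-3,3] → [-3,3] (was [-3,2]); enqueue [2,5]
  #13 pop 4: in=[-2,3] → [-3,1] (was [-3,0]); enqueue [1,3]
  #14 pop 2: in=[-3,3] → [-2,3] (no change)
  #15 pop 5: in=[-3,3] → [-2,3] (no change)
  #16 pop 1: in=[-3,3] → [-3,3] (no change)
  #17 pop 3: in=[-3,3] → [-2,3] (no change)

Fixpoint:
  val[0] = [-3,3]
  val[1] = [-3,3]
  val[2] = [-2,3]
  val[3] = [-2,3]
  val[4] = [-3,1]
  val[5] = [-2,3]

no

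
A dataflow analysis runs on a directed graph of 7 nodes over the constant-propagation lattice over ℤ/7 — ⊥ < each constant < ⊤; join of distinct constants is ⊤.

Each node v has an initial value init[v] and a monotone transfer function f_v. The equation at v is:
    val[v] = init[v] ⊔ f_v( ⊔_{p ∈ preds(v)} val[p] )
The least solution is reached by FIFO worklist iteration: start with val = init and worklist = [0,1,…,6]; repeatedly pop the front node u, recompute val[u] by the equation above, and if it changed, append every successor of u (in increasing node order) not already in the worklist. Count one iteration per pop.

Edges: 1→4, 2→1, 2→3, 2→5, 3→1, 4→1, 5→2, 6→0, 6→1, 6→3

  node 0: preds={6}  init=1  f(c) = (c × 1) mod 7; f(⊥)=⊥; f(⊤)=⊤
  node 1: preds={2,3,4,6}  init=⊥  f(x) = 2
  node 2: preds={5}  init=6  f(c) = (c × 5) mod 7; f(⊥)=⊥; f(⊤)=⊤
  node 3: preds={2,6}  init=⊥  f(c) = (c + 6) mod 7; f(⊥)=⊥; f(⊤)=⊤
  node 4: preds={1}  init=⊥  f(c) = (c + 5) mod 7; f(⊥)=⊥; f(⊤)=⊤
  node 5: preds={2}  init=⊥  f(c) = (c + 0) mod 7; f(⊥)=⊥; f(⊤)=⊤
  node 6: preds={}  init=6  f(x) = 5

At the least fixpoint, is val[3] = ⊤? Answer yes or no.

yes

Iteration log — 14 steps:
  step 1. node 0  ⊔preds=6  new=⊤  old=1  +wl: 
  step 2. node 1  ⊔preds=6  new=2  old=⊥  +wl: 
  step 3. node 2  ⊔preds=⊥  new=6  stable
  step 4. node 3  ⊔preds=6  new=5  old=⊥  +wl: 1
  step 5. node 4  ⊔preds=2  new=0  old=⊥  +wl: 
  step 6. node 5  ⊔preds=6  new=6  old=⊥  +wl: 2
  step 7. node 6  ⊔preds=⊥  new=⊤  old=6  +wl: 0,3
  step 8. node 1  ⊔preds=⊤  new=2  stable
  step 9. node 2  ⊔preds=6  new=⊤  old=6  +wl: 1,5
  step 10. node 0  ⊔preds=⊤  new=⊤  stable
  step 11. node 3  ⊔preds=⊤  new=⊤  old=5  +wl: 
  step 12. node 1  ⊔preds=⊤  new=2  stable
  step 13. node 5  ⊔preds=⊤  new=⊤  old=6  +wl: 2
  step 14. node 2  ⊔preds=⊤  new=⊤  stable

Least fixpoint reached:
  node 0: ⊤
  node 1: 2
  node 2: ⊤
  node 3: ⊤
  node 4: 0
  node 5: ⊤
  node 6: ⊤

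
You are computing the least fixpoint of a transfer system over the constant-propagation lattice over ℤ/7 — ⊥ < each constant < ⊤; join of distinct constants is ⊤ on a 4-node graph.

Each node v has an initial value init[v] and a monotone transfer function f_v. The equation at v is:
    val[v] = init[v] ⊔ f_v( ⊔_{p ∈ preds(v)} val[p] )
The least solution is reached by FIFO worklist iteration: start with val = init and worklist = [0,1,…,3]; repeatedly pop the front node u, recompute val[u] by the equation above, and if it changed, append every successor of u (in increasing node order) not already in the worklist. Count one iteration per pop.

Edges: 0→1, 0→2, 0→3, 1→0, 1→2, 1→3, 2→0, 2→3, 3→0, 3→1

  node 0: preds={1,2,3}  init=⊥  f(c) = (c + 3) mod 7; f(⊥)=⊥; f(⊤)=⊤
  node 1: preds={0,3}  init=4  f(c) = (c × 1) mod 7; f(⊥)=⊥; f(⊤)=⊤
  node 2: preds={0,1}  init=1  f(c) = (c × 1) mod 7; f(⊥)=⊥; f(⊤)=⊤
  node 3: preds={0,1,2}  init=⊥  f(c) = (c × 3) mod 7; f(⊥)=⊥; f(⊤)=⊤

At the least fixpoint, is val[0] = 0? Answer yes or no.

Worklist (6 pops):
  #1 pop 0: in=⊤ → ⊤ (was ⊥); enqueue []
  #2 pop 1: in=⊤ → ⊤ (was 4); enqueue [0]
  #3 pop 2: in=⊤ → ⊤ (was 1); enqueue []
  #4 pop 3: in=⊤ → ⊤ (was ⊥); enqueue [1]
  #5 pop 0: in=⊤ → ⊤ (no change)
  #6 pop 1: in=⊤ → ⊤ (no change)

Fixpoint:
  val[0] = ⊤
  val[1] = ⊤
  val[2] = ⊤
  val[3] = ⊤

no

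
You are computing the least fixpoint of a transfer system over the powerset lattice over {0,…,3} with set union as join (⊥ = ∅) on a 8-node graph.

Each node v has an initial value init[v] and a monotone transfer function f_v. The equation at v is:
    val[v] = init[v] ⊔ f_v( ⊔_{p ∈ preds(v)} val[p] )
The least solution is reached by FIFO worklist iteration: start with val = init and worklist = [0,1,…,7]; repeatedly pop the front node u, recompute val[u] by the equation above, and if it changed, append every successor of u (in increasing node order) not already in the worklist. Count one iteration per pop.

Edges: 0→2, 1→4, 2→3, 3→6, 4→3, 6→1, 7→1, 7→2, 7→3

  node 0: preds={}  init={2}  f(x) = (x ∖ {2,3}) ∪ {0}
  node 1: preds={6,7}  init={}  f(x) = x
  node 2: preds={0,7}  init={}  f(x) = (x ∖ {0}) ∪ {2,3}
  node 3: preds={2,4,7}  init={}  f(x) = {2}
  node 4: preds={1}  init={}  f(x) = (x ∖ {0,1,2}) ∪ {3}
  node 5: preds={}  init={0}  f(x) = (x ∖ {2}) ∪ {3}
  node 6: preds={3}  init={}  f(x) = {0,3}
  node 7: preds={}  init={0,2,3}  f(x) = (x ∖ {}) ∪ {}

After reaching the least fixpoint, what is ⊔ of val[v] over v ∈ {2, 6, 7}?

Iteration log — 10 steps:
  step 1. node 0  ⊔preds={}  new={0,2}  old={2}  +wl: 
  step 2. node 1  ⊔preds={0,2,3}  new={0,2,3}  old={}  +wl: 
  step 3. node 2  ⊔preds={0,2,3}  new={2,3}  old={}  +wl: 
  step 4. node 3  ⊔preds={0,2,3}  new={2}  old={}  +wl: 
  step 5. node 4  ⊔preds={0,2,3}  new={3}  old={}  +wl: 3
  step 6. node 5  ⊔preds={}  new={0,3}  old={0}  +wl: 
  step 7. node 6  ⊔preds={2}  new={0,3}  old={}  +wl: 1
  step 8. node 7  ⊔preds={}  new={0,2,3}  stable
  step 9. node 3  ⊔preds={0,2,3}  new={2}  stable
  step 10. node 1  ⊔preds={0,2,3}  new={0,2,3}  stable

Least fixpoint reached:
  node 0: {0,2}
  node 1: {0,2,3}
  node 2: {2,3}
  node 3: {2}
  node 4: {3}
  node 5: {0,3}
  node 6: {0,3}
  node 7: {0,2,3}

{0,2,3}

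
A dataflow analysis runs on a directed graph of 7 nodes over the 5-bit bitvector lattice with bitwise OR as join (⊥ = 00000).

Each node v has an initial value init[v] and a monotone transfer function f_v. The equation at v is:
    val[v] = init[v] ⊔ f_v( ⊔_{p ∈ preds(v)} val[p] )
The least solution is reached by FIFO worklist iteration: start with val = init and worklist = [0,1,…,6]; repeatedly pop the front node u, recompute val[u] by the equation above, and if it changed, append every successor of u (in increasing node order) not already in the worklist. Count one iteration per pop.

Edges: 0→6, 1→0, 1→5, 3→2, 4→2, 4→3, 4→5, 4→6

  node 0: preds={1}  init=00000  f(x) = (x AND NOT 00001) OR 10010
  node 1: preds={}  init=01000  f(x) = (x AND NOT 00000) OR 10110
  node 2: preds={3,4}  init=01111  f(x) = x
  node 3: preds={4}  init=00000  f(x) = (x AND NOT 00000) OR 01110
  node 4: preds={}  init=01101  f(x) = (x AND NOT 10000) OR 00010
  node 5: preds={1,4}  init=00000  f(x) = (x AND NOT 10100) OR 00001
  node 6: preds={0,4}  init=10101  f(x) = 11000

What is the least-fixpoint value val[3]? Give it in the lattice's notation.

Trace (11 dequeues):
  [1] u=0 | in 01000 | out 11010 | prev 00000 | push {}
  [2] u=1 | in 00000 | out 11110 | prev 01000 | push {0}
  [3] u=2 | in 01101 | out 01111 | ==
  [4] u=3 | in 01101 | out 01111 | prev 00000 | push {2}
  [5] u=4 | in 00000 | out 01111 | prev 01101 | push {3}
  [6] u=5 | in 11111 | out 01011 | prev 00000 | push {}
  [7] u=6 | in 11111 | out 11101 | prev 10101 | push {}
  [8] u=0 | in 11110 | out 11110 | prev 11010 | push {6}
  [9] u=2 | in 01111 | out 01111 | ==
  [10] u=3 | in 01111 | out 01111 | ==
  [11] u=6 | in 11111 | out 11101 | ==

Converged values:
  [0] 11110
  [1] 11110
  [2] 01111
  [3] 01111
  [4] 01111
  [5] 01011
  [6] 11101

01111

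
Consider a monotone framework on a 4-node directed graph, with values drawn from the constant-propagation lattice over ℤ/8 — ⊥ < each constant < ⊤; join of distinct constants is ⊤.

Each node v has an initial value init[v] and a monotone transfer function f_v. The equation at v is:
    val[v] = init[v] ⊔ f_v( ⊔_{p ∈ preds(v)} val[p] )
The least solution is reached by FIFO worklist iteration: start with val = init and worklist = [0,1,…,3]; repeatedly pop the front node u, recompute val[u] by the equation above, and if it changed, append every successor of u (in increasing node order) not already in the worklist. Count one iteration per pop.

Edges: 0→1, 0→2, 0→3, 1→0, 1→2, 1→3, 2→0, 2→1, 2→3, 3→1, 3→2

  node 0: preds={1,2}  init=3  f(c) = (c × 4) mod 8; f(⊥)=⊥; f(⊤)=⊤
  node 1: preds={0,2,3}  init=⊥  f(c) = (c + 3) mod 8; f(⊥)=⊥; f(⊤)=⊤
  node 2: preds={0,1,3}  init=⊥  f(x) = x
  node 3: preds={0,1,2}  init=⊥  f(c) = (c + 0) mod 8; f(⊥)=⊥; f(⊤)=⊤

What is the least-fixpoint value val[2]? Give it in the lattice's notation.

Iteration log — 9 steps:
  step 1. node 0  ⊔preds=⊥  new=3  stable
  step 2. node 1  ⊔preds=3  new=6  old=⊥  +wl: 0
  step 3. node 2  ⊔preds=⊤  new=⊤  old=⊥  +wl: 1
  step 4. node 3  ⊔preds=⊤  new=⊤  old=⊥  +wl: 2
  step 5. node 0  ⊔preds=⊤  new=⊤  old=3  +wl: 3
  step 6. node 1  ⊔preds=⊤  new=⊤  old=6  +wl: 0
  step 7. node 2  ⊔preds=⊤  new=⊤  stable
  step 8. node 3  ⊔preds=⊤  new=⊤  stable
  step 9. node 0  ⊔preds=⊤  new=⊤  stable

Least fixpoint reached:
  node 0: ⊤
  node 1: ⊤
  node 2: ⊤
  node 3: ⊤

⊤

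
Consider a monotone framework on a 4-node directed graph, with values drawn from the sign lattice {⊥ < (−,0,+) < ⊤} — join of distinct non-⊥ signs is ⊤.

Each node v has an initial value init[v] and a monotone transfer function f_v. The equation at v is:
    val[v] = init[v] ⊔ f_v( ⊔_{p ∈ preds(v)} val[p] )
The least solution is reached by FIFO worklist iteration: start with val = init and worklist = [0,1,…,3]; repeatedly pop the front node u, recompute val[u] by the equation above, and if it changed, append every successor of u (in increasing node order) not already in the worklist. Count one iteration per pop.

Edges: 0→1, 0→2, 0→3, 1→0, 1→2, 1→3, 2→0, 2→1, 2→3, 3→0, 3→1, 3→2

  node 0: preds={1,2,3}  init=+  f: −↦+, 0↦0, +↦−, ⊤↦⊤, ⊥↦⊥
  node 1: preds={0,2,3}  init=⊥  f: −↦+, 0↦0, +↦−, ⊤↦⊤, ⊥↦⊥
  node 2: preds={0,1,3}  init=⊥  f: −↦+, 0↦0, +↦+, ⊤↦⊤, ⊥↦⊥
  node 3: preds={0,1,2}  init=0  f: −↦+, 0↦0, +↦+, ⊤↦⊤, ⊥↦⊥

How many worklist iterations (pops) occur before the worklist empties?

7

Worklist (7 pops):
  #1 pop 0: in=0 → ⊤ (was +); enqueue []
  #2 pop 1: in=⊤ → ⊤ (was ⊥); enqueue [0]
  #3 pop 2: in=⊤ → ⊤ (was ⊥); enqueue [1]
  #4 pop 3: in=⊤ → ⊤ (was 0); enqueue [2]
  #5 pop 0: in=⊤ → ⊤ (no change)
  #6 pop 1: in=⊤ → ⊤ (no change)
  #7 pop 2: in=⊤ → ⊤ (no change)

Fixpoint:
  val[0] = ⊤
  val[1] = ⊤
  val[2] = ⊤
  val[3] = ⊤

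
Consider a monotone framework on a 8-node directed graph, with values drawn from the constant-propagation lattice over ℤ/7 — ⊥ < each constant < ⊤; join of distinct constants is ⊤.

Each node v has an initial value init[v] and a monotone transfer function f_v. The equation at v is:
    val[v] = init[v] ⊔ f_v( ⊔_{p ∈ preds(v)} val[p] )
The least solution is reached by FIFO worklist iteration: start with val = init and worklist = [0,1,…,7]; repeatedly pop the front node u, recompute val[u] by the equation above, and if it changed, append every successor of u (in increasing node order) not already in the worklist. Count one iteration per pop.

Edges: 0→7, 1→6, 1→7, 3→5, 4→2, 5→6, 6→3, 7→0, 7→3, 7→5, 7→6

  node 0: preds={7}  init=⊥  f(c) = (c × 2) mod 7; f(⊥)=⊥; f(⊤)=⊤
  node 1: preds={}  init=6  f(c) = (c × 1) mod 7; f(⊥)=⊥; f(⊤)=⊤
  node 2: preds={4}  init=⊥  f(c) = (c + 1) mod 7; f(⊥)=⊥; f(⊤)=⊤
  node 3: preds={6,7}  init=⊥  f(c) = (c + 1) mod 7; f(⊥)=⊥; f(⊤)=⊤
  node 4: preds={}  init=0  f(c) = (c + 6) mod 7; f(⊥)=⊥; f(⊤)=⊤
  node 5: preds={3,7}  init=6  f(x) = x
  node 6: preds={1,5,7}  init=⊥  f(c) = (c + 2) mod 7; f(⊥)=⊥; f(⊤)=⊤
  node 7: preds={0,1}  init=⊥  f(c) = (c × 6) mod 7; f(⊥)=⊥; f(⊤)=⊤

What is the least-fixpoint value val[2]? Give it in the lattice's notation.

1

Trace (18 dequeues):
  [1] u=0 | in ⊥ | out ⊥ | ==
  [2] u=1 | in ⊥ | out 6 | ==
  [3] u=2 | in 0 | out 1 | prev ⊥ | push {}
  [4] u=3 | in ⊥ | out ⊥ | ==
  [5] u=4 | in ⊥ | out 0 | ==
  [6] u=5 | in ⊥ | out 6 | ==
  [7] u=6 | in 6 | out 1 | prev ⊥ | push {3}
  [8] u=7 | in 6 | out 1 | prev ⊥ | push {0,5,6}
  [9] u=3 | in 1 | out 2 | prev ⊥ | push {}
  [10] u=0 | in 1 | out 2 | prev ⊥ | push {7}
  [11] u=5 | in ⊤ | out ⊤ | prev 6 | push {}
  [12] u=6 | in ⊤ | out ⊤ | prev 1 | push {3}
  [13] u=7 | in ⊤ | out ⊤ | prev 1 | push {0,5,6}
  [14] u=3 | in ⊤ | out ⊤ | prev 2 | push {}
  [15] u=0 | in ⊤ | out ⊤ | prev 2 | push {7}
  [16] u=5 | in ⊤ | out ⊤ | ==
  [17] u=6 | in ⊤ | out ⊤ | ==
  [18] u=7 | in ⊤ | out ⊤ | ==

Converged values:
  [0] ⊤
  [1] 6
  [2] 1
  [3] ⊤
  [4] 0
  [5] ⊤
  [6] ⊤
  [7] ⊤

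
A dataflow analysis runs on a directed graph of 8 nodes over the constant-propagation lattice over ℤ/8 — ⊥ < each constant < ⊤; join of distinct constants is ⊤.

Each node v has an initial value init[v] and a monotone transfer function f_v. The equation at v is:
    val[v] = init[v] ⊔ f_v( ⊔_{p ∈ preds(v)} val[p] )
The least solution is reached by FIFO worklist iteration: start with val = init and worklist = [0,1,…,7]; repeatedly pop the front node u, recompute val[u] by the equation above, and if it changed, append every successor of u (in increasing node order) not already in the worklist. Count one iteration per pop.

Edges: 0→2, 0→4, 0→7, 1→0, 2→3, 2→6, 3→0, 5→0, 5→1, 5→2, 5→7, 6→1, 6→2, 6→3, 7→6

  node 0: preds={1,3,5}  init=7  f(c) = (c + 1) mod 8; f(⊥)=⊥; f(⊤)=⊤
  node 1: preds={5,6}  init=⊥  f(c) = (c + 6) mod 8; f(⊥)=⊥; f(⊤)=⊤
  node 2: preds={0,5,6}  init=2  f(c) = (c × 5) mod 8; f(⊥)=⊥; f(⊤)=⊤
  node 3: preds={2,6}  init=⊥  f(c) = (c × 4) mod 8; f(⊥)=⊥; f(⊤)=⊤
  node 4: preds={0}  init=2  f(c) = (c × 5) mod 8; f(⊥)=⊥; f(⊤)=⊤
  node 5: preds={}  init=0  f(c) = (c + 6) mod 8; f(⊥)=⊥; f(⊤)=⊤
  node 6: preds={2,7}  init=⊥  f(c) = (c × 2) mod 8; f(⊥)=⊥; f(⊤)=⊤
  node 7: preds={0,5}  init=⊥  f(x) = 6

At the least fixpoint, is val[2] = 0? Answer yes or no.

Iteration log — 14 steps:
  step 1. node 0  ⊔preds=0  new=⊤  old=7  +wl: 
  step 2. node 1  ⊔preds=0  new=6  old=⊥  +wl: 0
  step 3. node 2  ⊔preds=⊤  new=⊤  old=2  +wl: 
  step 4. node 3  ⊔preds=⊤  new=⊤  old=⊥  +wl: 
  step 5. node 4  ⊔preds=⊤  new=⊤  old=2  +wl: 
  step 6. node 5  ⊔preds=⊥  new=0  stable
  step 7. node 6  ⊔preds=⊤  new=⊤  old=⊥  +wl: 1,2,3
  step 8. node 7  ⊔preds=⊤  new=6  old=⊥  +wl: 6
  step 9. node 0  ⊔preds=⊤  new=⊤  stable
  step 10. node 1  ⊔preds=⊤  new=⊤  old=6  +wl: 0
  step 11. node 2  ⊔preds=⊤  new=⊤  stable
  step 12. node 3  ⊔preds=⊤  new=⊤  stable
  step 13. node 6  ⊔preds=⊤  new=⊤  stable
  step 14. node 0  ⊔preds=⊤  new=⊤  stable

Least fixpoint reached:
  node 0: ⊤
  node 1: ⊤
  node 2: ⊤
  node 3: ⊤
  node 4: ⊤
  node 5: 0
  node 6: ⊤
  node 7: 6

no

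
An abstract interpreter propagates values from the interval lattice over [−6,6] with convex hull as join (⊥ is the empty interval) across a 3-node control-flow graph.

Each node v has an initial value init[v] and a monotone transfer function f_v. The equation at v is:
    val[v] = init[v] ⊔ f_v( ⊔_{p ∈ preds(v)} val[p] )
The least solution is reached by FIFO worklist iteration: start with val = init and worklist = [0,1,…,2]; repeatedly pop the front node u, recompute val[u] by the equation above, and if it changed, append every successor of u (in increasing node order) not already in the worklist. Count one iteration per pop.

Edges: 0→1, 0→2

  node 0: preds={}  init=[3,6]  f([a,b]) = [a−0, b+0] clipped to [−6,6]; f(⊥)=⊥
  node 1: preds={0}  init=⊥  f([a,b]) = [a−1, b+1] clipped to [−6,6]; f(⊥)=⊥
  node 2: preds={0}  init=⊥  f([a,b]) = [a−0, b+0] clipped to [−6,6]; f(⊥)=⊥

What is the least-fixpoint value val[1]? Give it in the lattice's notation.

[2,6]

Iteration log — 3 steps:
  step 1. node 0  ⊔preds=⊥  new=[3,6]  stable
  step 2. node 1  ⊔preds=[3,6]  new=[2,6]  old=⊥  +wl: 
  step 3. node 2  ⊔preds=[3,6]  new=[3,6]  old=⊥  +wl: 

Least fixpoint reached:
  node 0: [3,6]
  node 1: [2,6]
  node 2: [3,6]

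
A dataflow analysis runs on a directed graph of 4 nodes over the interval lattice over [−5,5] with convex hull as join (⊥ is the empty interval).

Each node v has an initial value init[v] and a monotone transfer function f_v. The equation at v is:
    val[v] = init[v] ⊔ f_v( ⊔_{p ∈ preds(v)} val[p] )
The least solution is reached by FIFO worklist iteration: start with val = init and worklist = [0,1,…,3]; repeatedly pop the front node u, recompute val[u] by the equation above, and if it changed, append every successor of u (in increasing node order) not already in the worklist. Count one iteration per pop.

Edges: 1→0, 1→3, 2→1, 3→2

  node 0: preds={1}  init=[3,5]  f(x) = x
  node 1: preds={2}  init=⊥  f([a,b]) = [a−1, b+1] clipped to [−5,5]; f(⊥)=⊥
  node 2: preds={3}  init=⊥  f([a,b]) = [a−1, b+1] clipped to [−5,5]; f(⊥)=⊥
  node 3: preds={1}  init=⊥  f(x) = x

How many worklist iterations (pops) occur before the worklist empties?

Trace (4 dequeues):
  [1] u=0 | in ⊥ | out [3,5] | ==
  [2] u=1 | in ⊥ | out ⊥ | ==
  [3] u=2 | in ⊥ | out ⊥ | ==
  [4] u=3 | in ⊥ | out ⊥ | ==

Converged values:
  [0] [3,5]
  [1] ⊥
  [2] ⊥
  [3] ⊥

4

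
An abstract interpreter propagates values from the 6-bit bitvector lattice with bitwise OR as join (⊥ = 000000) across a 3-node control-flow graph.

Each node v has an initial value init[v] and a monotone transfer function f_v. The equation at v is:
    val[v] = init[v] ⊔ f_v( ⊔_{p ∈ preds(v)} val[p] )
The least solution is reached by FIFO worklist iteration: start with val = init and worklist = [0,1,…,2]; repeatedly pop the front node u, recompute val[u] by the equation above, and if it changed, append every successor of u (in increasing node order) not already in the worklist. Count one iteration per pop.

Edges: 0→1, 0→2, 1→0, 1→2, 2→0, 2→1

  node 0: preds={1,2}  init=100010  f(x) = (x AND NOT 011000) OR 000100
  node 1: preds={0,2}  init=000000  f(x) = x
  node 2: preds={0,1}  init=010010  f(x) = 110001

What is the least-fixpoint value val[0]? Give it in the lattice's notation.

100111

Trace (7 dequeues):
  [1] u=0 | in 010010 | out 100110 | prev 100010 | push {}
  [2] u=1 | in 110110 | out 110110 | prev 000000 | push {0}
  [3] u=2 | in 110110 | out 110011 | prev 010010 | push {1}
  [4] u=0 | in 110111 | out 100111 | prev 100110 | push {2}
  [5] u=1 | in 110111 | out 110111 | prev 110110 | push {0}
  [6] u=2 | in 110111 | out 110011 | ==
  [7] u=0 | in 110111 | out 100111 | ==

Converged values:
  [0] 100111
  [1] 110111
  [2] 110011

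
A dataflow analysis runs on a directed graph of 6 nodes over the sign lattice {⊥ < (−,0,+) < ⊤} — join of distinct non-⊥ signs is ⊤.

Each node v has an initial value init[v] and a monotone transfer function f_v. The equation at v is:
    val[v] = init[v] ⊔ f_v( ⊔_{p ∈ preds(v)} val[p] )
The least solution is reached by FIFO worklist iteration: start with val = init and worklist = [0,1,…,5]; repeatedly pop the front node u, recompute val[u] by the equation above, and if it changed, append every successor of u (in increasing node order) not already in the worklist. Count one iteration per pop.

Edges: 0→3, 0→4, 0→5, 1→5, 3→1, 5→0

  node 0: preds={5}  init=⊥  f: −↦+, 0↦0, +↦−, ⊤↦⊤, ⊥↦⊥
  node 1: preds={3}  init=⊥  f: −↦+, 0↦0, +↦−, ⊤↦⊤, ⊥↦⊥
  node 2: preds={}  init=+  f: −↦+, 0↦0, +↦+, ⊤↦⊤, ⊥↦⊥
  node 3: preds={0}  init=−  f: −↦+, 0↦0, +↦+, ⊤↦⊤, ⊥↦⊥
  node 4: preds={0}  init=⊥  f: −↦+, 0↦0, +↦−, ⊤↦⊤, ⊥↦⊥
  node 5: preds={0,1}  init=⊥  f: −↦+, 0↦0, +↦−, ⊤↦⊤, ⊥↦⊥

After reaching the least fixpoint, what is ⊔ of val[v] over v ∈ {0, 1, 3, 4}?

Worklist (16 pops):
  #1 pop 0: in=⊥ → ⊥ (no change)
  #2 pop 1: in=− → + (was ⊥); enqueue []
  #3 pop 2: in=⊥ → + (no change)
  #4 pop 3: in=⊥ → − (no change)
  #5 pop 4: in=⊥ → ⊥ (no change)
  #6 pop 5: in=+ → − (was ⊥); enqueue [0]
  #7 pop 0: in=− → + (was ⊥); enqueue [3,4,5]
  #8 pop 3: in=+ → ⊤ (was −); enqueue [1]
  #9 pop 4: in=+ → − (was ⊥); enqueue []
  #10 pop 5: in=+ → − (no change)
  #11 pop 1: in=⊤ → ⊤ (was +); enqueue [5]
  #12 pop 5: in=⊤ → ⊤ (was −); enqueue [0]
  #13 pop 0: in=⊤ → ⊤ (was +); enqueue [3,4,5]
  #14 pop 3: in=⊤ → ⊤ (no change)
  #15 pop 4: in=⊤ → ⊤ (was −); enqueue []
  #16 pop 5: in=⊤ → ⊤ (no change)

Fixpoint:
  val[0] = ⊤
  val[1] = ⊤
  val[2] = +
  val[3] = ⊤
  val[4] = ⊤
  val[5] = ⊤

⊤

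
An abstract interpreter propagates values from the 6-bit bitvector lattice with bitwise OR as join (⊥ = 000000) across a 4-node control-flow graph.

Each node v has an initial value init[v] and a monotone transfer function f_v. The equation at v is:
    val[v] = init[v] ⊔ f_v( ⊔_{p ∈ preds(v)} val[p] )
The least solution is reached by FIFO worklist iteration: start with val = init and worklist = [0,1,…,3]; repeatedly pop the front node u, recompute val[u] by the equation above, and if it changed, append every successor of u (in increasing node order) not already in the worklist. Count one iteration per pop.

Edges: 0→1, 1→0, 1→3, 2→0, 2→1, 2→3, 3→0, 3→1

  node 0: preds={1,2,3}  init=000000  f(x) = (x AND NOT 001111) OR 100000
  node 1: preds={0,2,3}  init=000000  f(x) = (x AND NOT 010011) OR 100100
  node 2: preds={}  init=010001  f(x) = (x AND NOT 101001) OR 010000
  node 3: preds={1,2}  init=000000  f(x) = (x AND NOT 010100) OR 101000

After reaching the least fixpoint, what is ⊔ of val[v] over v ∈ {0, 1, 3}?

Worklist (8 pops):
  #1 pop 0: in=010001 → 110000 (was 000000); enqueue []
  #2 pop 1: in=110001 → 100100 (was 000000); enqueue [0]
  #3 pop 2: in=000000 → 010001 (no change)
  #4 pop 3: in=110101 → 101001 (was 000000); enqueue [1]
  #5 pop 0: in=111101 → 110000 (no change)
  #6 pop 1: in=111001 → 101100 (was 100100); enqueue [0,3]
  #7 pop 0: in=111101 → 110000 (no change)
  #8 pop 3: in=111101 → 101001 (no change)

Fixpoint:
  val[0] = 110000
  val[1] = 101100
  val[2] = 010001
  val[3] = 101001

111101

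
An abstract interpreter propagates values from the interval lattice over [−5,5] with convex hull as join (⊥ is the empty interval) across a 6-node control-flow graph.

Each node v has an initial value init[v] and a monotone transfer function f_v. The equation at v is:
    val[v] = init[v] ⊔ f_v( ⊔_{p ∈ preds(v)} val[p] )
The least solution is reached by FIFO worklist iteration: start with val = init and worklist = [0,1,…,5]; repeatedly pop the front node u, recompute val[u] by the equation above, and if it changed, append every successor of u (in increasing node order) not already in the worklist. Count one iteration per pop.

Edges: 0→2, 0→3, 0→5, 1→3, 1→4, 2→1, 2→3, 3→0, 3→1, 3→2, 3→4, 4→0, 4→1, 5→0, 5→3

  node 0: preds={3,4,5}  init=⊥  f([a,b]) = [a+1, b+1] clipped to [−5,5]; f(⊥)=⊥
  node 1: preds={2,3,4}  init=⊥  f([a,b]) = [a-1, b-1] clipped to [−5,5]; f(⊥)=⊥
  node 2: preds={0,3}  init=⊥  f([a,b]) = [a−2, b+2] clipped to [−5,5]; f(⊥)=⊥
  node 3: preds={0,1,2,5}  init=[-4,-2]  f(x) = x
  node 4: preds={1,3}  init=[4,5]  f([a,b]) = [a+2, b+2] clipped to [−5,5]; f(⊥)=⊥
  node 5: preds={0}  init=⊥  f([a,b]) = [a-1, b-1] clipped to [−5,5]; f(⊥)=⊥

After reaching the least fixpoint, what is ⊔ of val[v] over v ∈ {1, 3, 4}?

[-5,5]

Iteration log — 13 steps:
  step 1. node 0  ⊔preds=[-4,5]  new=[-3,5]  old=⊥  +wl: 
  step 2. node 1  ⊔preds=[-4,5]  new=[-5,4]  old=⊥  +wl: 
  step 3. node 2  ⊔preds=[-4,5]  new=[-5,5]  old=⊥  +wl: 1
  step 4. node 3  ⊔preds=[-5,5]  new=[-5,5]  old=[-4,-2]  +wl: 0,2
  step 5. node 4  ⊔preds=[-5,5]  new=[-3,5]  old=[4,5]  +wl: 
  step 6. node 5  ⊔preds=[-3,5]  new=[-4,4]  old=⊥  +wl: 3
  step 7. node 1  ⊔preds=[-5,5]  new=[-5,4]  stable
  step 8. node 0  ⊔preds=[-5,5]  new=[-4,5]  old=[-3,5]  +wl: 5
  step 9. node 2  ⊔preds=[-5,5]  new=[-5,5]  stable
  step 10. node 3  ⊔preds=[-5,5]  new=[-5,5]  stable
  step 11. node 5  ⊔preds=[-4,5]  new=[-5,4]  old=[-4,4]  +wl: 0,3
  step 12. node 0  ⊔preds=[-5,5]  new=[-4,5]  stable
  step 13. node 3  ⊔preds=[-5,5]  new=[-5,5]  stable

Least fixpoint reached:
  node 0: [-4,5]
  node 1: [-5,4]
  node 2: [-5,5]
  node 3: [-5,5]
  node 4: [-3,5]
  node 5: [-5,4]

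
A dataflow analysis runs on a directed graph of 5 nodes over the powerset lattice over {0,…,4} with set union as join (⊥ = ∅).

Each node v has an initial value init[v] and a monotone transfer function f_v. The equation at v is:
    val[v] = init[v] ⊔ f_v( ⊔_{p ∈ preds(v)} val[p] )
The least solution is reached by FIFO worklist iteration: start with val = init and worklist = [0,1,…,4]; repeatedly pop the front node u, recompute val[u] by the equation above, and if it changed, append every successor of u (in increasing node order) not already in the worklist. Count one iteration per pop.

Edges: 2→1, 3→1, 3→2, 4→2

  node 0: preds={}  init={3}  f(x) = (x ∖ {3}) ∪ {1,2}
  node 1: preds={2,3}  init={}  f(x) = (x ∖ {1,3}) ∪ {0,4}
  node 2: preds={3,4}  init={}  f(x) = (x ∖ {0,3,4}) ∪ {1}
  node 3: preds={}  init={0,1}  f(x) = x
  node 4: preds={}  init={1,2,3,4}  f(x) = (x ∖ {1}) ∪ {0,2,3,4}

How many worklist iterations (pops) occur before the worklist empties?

Trace (7 dequeues):
  [1] u=0 | in {} | out {1,2,3} | prev {3} | push {}
  [2] u=1 | in {0,1} | out {0,4} | prev {} | push {}
  [3] u=2 | in {0,1,2,3,4} | out {1,2} | prev {} | push {1}
  [4] u=3 | in {} | out {0,1} | ==
  [5] u=4 | in {} | out {0,1,2,3,4} | prev {1,2,3,4} | push {2}
  [6] u=1 | in {0,1,2} | out {0,2,4} | prev {0,4} | push {}
  [7] u=2 | in {0,1,2,3,4} | out {1,2} | ==

Converged values:
  [0] {1,2,3}
  [1] {0,2,4}
  [2] {1,2}
  [3] {0,1}
  [4] {0,1,2,3,4}

7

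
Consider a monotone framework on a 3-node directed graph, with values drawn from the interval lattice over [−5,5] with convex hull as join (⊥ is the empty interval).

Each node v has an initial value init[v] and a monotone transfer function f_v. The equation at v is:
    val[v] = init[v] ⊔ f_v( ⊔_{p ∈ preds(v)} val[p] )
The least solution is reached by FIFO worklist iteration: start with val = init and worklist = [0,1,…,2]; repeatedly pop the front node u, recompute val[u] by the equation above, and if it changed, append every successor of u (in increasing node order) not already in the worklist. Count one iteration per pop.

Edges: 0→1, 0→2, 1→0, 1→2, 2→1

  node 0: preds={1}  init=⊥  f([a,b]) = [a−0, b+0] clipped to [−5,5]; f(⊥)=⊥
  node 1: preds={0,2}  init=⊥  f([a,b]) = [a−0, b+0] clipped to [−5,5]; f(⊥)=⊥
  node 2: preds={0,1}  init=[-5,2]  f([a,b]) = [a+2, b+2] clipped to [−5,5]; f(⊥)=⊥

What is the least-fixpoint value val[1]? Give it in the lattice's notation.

Iteration log — 12 steps:
  step 1. node 0  ⊔preds=⊥  new=⊥  stable
  step 2. node 1  ⊔preds=[-5,2]  new=[-5,2]  old=⊥  +wl: 0
  step 3. node 2  ⊔preds=[-5,2]  new=[-5,4]  old=[-5,2]  +wl: 1
  step 4. node 0  ⊔preds=[-5,2]  new=[-5,2]  old=⊥  +wl: 2
  step 5. node 1  ⊔preds=[-5,4]  new=[-5,4]  old=[-5,2]  +wl: 0
  step 6. node 2  ⊔preds=[-5,4]  new=[-5,5]  old=[-5,4]  +wl: 1
  step 7. node 0  ⊔preds=[-5,4]  new=[-5,4]  old=[-5,2]  +wl: 2
  step 8. node 1  ⊔preds=[-5,5]  new=[-5,5]  old=[-5,4]  +wl: 0
  step 9. node 2  ⊔preds=[-5,5]  new=[-5,5]  stable
  step 10. node 0  ⊔preds=[-5,5]  new=[-5,5]  old=[-5,4]  +wl: 1,2
  step 11. node 1  ⊔preds=[-5,5]  new=[-5,5]  stable
  step 12. node 2  ⊔preds=[-5,5]  new=[-5,5]  stable

Least fixpoint reached:
  node 0: [-5,5]
  node 1: [-5,5]
  node 2: [-5,5]

[-5,5]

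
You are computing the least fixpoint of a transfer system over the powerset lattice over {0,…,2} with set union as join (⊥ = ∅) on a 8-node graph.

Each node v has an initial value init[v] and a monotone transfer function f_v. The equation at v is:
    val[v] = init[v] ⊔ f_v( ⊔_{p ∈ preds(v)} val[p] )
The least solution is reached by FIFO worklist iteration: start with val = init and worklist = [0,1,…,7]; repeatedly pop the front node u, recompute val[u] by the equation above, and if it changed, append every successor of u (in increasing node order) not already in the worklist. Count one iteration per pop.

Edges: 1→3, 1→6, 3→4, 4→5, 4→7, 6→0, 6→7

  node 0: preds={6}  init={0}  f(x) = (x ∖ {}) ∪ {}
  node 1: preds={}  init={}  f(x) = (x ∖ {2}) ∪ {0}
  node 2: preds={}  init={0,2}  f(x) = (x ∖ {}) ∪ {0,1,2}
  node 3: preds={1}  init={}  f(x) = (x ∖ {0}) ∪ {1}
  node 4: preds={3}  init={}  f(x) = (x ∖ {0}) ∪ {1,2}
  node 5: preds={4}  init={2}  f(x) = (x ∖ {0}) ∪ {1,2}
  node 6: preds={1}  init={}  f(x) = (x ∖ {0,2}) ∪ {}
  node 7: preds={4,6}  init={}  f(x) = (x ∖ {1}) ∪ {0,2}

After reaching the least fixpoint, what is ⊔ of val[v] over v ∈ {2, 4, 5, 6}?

{0,1,2}

Worklist (8 pops):
  #1 pop 0: in={} → {0} (no change)
  #2 pop 1: in={} → {0} (was {}); enqueue []
  #3 pop 2: in={} → {0,1,2} (was {0,2}); enqueue []
  #4 pop 3: in={0} → {1} (was {}); enqueue []
  #5 pop 4: in={1} → {1,2} (was {}); enqueue []
  #6 pop 5: in={1,2} → {1,2} (was {2}); enqueue []
  #7 pop 6: in={0} → {} (no change)
  #8 pop 7: in={1,2} → {0,2} (was {}); enqueue []

Fixpoint:
  val[0] = {0}
  val[1] = {0}
  val[2] = {0,1,2}
  val[3] = {1}
  val[4] = {1,2}
  val[5] = {1,2}
  val[6] = {}
  val[7] = {0,2}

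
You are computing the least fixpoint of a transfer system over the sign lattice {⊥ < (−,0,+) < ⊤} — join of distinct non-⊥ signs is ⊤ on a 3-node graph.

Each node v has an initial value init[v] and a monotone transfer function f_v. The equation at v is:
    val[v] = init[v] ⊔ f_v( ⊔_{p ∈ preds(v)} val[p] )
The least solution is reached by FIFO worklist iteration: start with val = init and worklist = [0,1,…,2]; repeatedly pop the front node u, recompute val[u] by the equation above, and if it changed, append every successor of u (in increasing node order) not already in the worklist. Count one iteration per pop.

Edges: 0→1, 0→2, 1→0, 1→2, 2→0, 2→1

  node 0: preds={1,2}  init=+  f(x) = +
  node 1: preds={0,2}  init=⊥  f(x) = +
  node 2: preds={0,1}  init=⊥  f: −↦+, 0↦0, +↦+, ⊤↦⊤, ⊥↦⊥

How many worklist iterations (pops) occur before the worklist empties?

5

Worklist (5 pops):
  #1 pop 0: in=⊥ → + (no change)
  #2 pop 1: in=+ → + (was ⊥); enqueue [0]
  #3 pop 2: in=+ → + (was ⊥); enqueue [1]
  #4 pop 0: in=+ → + (no change)
  #5 pop 1: in=+ → + (no change)

Fixpoint:
  val[0] = +
  val[1] = +
  val[2] = +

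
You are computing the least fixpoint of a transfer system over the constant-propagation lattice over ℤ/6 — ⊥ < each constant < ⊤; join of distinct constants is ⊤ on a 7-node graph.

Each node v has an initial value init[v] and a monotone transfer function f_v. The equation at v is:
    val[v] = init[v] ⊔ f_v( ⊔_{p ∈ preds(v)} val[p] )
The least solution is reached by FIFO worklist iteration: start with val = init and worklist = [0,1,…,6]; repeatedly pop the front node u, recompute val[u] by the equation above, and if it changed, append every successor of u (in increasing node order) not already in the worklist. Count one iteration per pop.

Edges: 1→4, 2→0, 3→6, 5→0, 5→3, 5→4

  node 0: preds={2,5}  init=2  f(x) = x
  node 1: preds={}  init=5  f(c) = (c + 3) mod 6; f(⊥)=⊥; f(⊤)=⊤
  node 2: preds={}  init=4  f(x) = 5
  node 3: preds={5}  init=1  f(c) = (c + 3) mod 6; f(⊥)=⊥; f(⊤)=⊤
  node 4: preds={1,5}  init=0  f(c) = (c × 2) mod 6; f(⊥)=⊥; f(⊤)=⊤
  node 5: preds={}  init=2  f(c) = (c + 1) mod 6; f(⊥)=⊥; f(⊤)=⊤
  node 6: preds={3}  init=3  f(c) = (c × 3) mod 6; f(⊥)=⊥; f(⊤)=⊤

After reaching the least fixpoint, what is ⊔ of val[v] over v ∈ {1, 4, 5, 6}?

Iteration log — 8 steps:
  step 1. node 0  ⊔preds=⊤  new=⊤  old=2  +wl: 
  step 2. node 1  ⊔preds=⊥  new=5  stable
  step 3. node 2  ⊔preds=⊥  new=⊤  old=4  +wl: 0
  step 4. node 3  ⊔preds=2  new=⊤  old=1  +wl: 
  step 5. node 4  ⊔preds=⊤  new=⊤  old=0  +wl: 
  step 6. node 5  ⊔preds=⊥  new=2  stable
  step 7. node 6  ⊔preds=⊤  new=⊤  old=3  +wl: 
  step 8. node 0  ⊔preds=⊤  new=⊤  stable

Least fixpoint reached:
  node 0: ⊤
  node 1: 5
  node 2: ⊤
  node 3: ⊤
  node 4: ⊤
  node 5: 2
  node 6: ⊤

⊤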